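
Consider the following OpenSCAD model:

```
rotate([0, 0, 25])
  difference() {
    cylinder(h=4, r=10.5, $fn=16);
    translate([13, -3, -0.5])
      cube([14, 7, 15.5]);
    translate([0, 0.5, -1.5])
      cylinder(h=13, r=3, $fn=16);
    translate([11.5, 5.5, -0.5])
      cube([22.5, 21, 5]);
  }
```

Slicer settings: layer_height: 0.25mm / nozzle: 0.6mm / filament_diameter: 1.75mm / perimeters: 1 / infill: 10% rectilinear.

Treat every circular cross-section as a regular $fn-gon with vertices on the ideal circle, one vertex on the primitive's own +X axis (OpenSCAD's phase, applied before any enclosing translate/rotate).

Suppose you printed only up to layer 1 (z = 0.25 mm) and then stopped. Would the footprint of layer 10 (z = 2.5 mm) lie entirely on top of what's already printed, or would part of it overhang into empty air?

Compare the two slices. At z = 0.25: the r=10.5 cylinder gives a regular 16-gon of circumradius 10.5 (constant along its height) (area = (16/2)·10.500²·sin(360°/16) = 337.53 mm²); the 14×7 cube at (13, -3) contributes its full rectangle (area 98.00 mm²); the r=3 cylinder at (0, 0.5) contributes a regular 16-gon of circumradius 3 (area = (16/2)·3.000²·sin(360°/16) = 27.55 mm²); the 22.5×21 cube at (11.5, 5.5) contributes its full rectangle (area 472.50 mm²); After the difference (first − rest): starting from the r=10.5 cylinder (337.53 mm²), the 14×7 cube at (13, -3) misses the remaining region (no effect); the r=3 cylinder at (0, 0.5) lies wholly inside it (removes its full 27.55 mm² and its 18.73 mm outline becomes a hole wall); the 22.5×21 cube at (11.5, 5.5) misses the remaining region (no effect) — area = 309.97 mm²; (whole slice rotated 25° about Z — lengths, areas and connectivity unchanged). At z = 2.5: the r=10.5 cylinder contributes a regular 16-gon of circumradius 10.5 (area = (16/2)·10.500²·sin(360°/16) = 337.53 mm²); the 14×7 cube at (13, -3) contributes its full rectangle (area 98.00 mm²); the r=3 cylinder at (0, 0.5) gives a regular 16-gon of circumradius 3 (constant along its height) (area = (16/2)·3.000²·sin(360°/16) = 27.55 mm²); the cube at (11.5, 5.5) is present — its section is the full 22.5×21 rectangle (area 472.50 mm²); Subtracting the remaining from the first: starting from the r=10.5 cylinder (337.53 mm²), the 14×7 cube at (13, -3) misses the remaining region (no effect); the r=3 cylinder at (0, 0.5) lies wholly inside it (removes its full 27.55 mm² and its 18.73 mm outline becomes a hole wall); the 22.5×21 cube at (11.5, 5.5) misses the remaining region (no effect) — area = 309.97 mm²; (whole slice rotated 25° about Z — lengths, areas and connectivity unchanged). Checking containment: the cross-section at z = 2.5 is a subset of the cross-section at z = 0.25.

entirely on top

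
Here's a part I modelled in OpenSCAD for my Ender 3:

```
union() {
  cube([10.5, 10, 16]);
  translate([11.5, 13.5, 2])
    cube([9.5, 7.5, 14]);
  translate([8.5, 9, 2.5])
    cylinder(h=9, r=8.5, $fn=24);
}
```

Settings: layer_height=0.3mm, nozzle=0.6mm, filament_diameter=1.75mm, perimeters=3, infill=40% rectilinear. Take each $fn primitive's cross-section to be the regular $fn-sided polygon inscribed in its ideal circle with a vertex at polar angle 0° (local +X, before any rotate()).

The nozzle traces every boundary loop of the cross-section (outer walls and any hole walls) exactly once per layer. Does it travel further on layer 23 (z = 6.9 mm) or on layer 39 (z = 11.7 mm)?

Layer 23 (z = 6.9): the 10.5×10 cube contributes its full rectangle (perimeter 41.00 mm); the 9.5×7.5 cube at (11.5, 13.5) contributes its full rectangle (perimeter 34.00 mm); the cylinder at (8.5, 9): section is a regular 24-gon, circumradius r=8.5 (perimeter = 2·24·8.500·sin(180°/24) = 53.25 mm); Taking the union: the regions partially overlap (shared area 91.89 mm²), so the edge portions inside another operand are dropped and the merged outline is re-measured after clipping — boundary = 79.29 mm. So its perimeter = 79.29 mm. Layer 39 (z = 11.7): the cube is present — its section is the full 10.5×10 rectangle (perimeter 41.00 mm); the 9.5×7.5 cube at (11.5, 13.5) contributes its full rectangle (perimeter 34.00 mm); the cylinder at (8.5, 9) does not reach this height (z outside [2.5, 11.5]); Merging all regions: the 2 present regions are separate (no shared area or edge), so areas and boundary lengths simply add and each stays a separate island — boundary = 75.00 mm. So its perimeter = 75.00 mm. Layer 23 is larger (79.29 vs 75.00 mm).

layer 23 (z = 6.9 mm)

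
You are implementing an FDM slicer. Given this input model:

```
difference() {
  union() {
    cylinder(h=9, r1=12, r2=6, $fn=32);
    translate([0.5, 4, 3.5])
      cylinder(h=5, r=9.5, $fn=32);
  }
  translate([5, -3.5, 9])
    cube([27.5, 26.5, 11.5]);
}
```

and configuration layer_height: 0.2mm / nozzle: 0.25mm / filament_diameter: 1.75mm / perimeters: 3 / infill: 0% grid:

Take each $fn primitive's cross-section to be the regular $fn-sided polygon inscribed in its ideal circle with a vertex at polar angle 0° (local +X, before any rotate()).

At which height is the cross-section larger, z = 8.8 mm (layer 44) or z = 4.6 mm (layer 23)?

layer 23 (z = 4.6 mm)

Layer 44 (z = 8.8): the cone contributes a regular 32-gon of circumradius 6.133 (interpolated between r1=12 and r2=6 at t=0.978) (area = (32/2)·6.133²·sin(360°/32) = 117.42 mm²); the cylinder at (0.5, 4) does not reach this height (z outside [3.5, 8.5]); Merging all regions: only the cone is present, so the union is just that shape — area = 117.42 mm²; the cube at (5, -3.5) does not reach this height (z outside [9, 20.5]); Taking the first minus the rest: none of the subtracted shapes is present at this height, so the result so far is unchanged — area = 117.42 mm². So its area = 117.42 mm². Layer 23 (z = 4.6): the cone contributes a regular 32-gon of circumradius 8.933 (interpolated between r1=12 and r2=6 at t=0.511) (area = (32/2)·8.933²·sin(360°/32) = 249.11 mm²); the r=9.5 cylinder at (0.5, 4) contributes a regular 32-gon of circumradius 9.5 (area = (32/2)·9.500²·sin(360°/32) = 281.71 mm²); Taking the union: the regions partially overlap — summed areas 530.82 mm² minus the doubly-counted overlap 191.19 mm² gives 339.63 mm² — area = 339.63 mm²; the cube at (5, -3.5) is not intersected at this z (z outside [9, 20.5]); Subtracting the remaining from the first: none of the subtracted shapes is present at this height, so that combined region is unchanged — area = 339.63 mm². So its area = 339.63 mm². Layer 23 is larger (339.63 vs 117.42 mm²).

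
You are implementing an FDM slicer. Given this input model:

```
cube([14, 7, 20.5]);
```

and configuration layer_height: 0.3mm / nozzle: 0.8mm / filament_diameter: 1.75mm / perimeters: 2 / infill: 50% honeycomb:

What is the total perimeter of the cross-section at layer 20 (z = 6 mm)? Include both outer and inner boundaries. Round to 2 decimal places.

At z = 6 mm: the 14×7 cube contributes its full rectangle (perimeter 42.00 mm). Overall, the cross-section is a single solid region. Total boundary length (outer) = 42.00 mm.

42.00 mm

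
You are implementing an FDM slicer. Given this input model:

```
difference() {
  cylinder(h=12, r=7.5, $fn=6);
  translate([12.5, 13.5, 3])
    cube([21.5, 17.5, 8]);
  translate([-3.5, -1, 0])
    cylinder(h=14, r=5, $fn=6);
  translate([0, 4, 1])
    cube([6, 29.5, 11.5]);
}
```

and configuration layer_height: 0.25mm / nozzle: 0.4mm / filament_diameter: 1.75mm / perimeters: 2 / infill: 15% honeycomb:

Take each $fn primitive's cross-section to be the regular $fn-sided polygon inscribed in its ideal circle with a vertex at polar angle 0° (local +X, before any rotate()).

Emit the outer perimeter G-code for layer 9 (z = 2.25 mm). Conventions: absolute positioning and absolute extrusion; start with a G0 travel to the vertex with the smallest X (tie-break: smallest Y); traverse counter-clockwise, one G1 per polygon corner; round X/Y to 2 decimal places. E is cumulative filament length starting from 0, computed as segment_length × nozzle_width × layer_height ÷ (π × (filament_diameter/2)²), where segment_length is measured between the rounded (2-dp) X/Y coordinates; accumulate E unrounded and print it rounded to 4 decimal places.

At z = 2.25 mm: the r=7.5 cylinder gives a regular 6-gon of circumradius 7.5 (constant along its height); the cube at (12.5, 13.5) does not reach this height (z outside [3, 11]); the r=5 cylinder at (-3.5, -1) gives a regular 6-gon of circumradius 5 (constant along its height); the cube at (0, 4) is present — its section is the full 6×29.5 rectangle; Taking the first minus the rest: starting from the r=7.5 cylinder, the r=5 cylinder at (-3.5, -1) partially overlaps it — only the 55.71 mm² overlap (of its 64.95 mm²) is removed, clipping the outline; the 6×29.5 cube at (0, 4) partially overlaps it — only the 11.15 mm² overlap (of its 177.00 mm²) is removed, clipping the outline — 1 connected region. The outline is a single polygon with 12 vertices. Extrusion per mm of travel: 0.4 × 0.25 / (π × 0.875²) = 0.041575. Accumulating E over each segment gives final E = 2.2480.

G0 X-5.58 Y3.33 Z2.25
G1 X-1.00 Y3.33 E0.1904
G1 X1.50 Y-1.00 E0.3983
G1 X-1.00 Y-5.33 E0.6062
G1 X-4.42 Y-5.33 E0.7483
G1 X-3.75 Y-6.50 E0.8044
G1 X3.75 Y-6.50 E1.1162
G1 X7.50 Y0.00 E1.4282
G1 X5.19 Y4.00 E1.6202
G1 X0.00 Y4.00 E1.8360
G1 X0.00 Y6.50 E1.9400
G1 X-3.75 Y6.50 E2.0959
G1 X-5.58 Y3.33 E2.2480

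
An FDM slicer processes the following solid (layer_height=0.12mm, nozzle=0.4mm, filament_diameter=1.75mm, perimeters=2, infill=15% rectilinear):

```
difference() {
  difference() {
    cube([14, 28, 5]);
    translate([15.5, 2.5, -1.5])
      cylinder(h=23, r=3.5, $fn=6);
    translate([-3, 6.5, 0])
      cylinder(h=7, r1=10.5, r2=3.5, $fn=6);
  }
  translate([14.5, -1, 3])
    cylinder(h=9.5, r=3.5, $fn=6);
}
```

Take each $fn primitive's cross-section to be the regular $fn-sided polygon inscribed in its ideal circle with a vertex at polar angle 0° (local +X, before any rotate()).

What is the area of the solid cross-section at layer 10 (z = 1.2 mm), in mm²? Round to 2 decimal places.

324.63 mm²

At z = 1.2 mm: the 14×28 cube contributes its full rectangle (area 392.00 mm²); the r=3.5 cylinder at (15.5, 2.5) gives a regular 6-gon of circumradius 3.5 (constant along its height) (area = (6/2)·3.500²·sin(360°/6) = 31.83 mm²); the cone at (-3, 6.5) (r1=10.5→r2=3.5) has section circumradius 9.300 here — a regular 6-gon (area = (6/2)·9.300²·sin(360°/6) = 224.71 mm²); Taking the first minus the rest: starting from the 14×28 cube (392.00 mm²), the r=3.5 cylinder at (15.5, 2.5) partially overlaps it — only the 6.61 mm² overlap (of its 31.83 mm²) is removed, clipping the outline; the cone at (-3, 6.5) partially overlaps it — only the 60.77 mm² overlap (of its 224.71 mm²) is removed, clipping the outline — area = 324.63 mm²; the cylinder at (14.5, -1) is not intersected at this z (z outside [3, 12.5]); After the difference (first − rest): none of the subtracted shapes is present at this height, so that combined region is unchanged — area = 324.63 mm². Overall, the cross-section is a single solid region. Net area = 324.63 mm².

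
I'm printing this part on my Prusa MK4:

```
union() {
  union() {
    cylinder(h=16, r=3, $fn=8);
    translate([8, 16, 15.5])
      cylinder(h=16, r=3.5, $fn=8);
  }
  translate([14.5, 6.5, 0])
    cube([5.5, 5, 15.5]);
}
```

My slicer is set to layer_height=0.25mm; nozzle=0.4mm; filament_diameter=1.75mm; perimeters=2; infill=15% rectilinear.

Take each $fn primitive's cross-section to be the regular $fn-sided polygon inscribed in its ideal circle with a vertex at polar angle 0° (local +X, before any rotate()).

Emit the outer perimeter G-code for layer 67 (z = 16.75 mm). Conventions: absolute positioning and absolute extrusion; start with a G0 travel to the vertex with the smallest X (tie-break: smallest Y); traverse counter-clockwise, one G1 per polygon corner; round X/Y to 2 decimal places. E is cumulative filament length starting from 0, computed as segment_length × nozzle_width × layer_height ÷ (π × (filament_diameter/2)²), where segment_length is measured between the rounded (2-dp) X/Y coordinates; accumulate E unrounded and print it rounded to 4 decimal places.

At z = 16.75 mm: the cylinder is not intersected at this z (z outside [0, 16]); the cylinder at (8, 16): section is a regular 8-gon, circumradius r=3.5; Merging all regions: only the r=3.5 cylinder at (8, 16) is present, so the union is just that shape — 1 connected region; the cube at (14.5, 6.5) is absent (z outside [0, 15.5]); Combining (union): only that combined region is present, so the union is just that shape — 1 connected region. The outline is a single polygon with 8 vertices. Extrusion per mm of travel: 0.4 × 0.25 / (π × 0.875²) = 0.041575. Accumulating E over each segment gives final E = 0.8901.

G0 X4.50 Y16.00 Z16.75
G1 X5.53 Y13.53 E0.1113
G1 X8.00 Y12.50 E0.2225
G1 X10.47 Y13.53 E0.3338
G1 X11.50 Y16.00 E0.4450
G1 X10.47 Y18.47 E0.5563
G1 X8.00 Y19.50 E0.6676
G1 X5.53 Y18.47 E0.7788
G1 X4.50 Y16.00 E0.8901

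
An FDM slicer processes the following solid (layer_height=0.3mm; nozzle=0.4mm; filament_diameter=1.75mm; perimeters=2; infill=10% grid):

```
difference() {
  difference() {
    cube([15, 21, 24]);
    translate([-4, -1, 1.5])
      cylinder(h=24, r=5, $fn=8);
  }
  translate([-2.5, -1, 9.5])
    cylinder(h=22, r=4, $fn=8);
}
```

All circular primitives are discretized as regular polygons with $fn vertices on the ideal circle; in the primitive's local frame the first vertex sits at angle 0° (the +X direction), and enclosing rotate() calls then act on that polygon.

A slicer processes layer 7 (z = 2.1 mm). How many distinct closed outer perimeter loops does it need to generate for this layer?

1

At z = 2.1 mm: the 15×21 cube contributes its full rectangle; the r=5 cylinder at (-4, -1) gives a regular 8-gon of circumradius 5 (constant along its height); Subtracting the remaining from the first: starting from the 15×21 cube, the r=5 cylinder at (-4, -1) partially overlaps it — only the 0.41 mm² overlap (of its 70.71 mm²) is removed, clipping the outline — 1 connected region; the cylinder at (-2.5, -1) is not intersected at this z (z outside [9.5, 31.5]); Taking the first minus the rest: none of the subtracted shapes is present at this height, so the result so far is unchanged — 1 connected region. The result has 1 disconnected region.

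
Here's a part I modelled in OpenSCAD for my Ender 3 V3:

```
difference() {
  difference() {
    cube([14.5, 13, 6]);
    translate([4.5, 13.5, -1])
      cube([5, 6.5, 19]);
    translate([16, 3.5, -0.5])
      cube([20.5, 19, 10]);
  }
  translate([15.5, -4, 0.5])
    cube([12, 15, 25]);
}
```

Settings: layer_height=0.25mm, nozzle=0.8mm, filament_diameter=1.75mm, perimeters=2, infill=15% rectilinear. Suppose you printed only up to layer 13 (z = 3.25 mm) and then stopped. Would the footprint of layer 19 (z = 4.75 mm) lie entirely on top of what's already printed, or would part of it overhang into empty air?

Compare the two slices. At z = 3.25: the cube (footprint 14.5×13) is included at this height (area 188.50 mm²); the 5×6.5 cube at (4.5, 13.5) contributes its full rectangle (area 32.50 mm²); the 20.5×19 cube at (16, 3.5) contributes its full rectangle (area 389.50 mm²); After the difference (first − rest): starting from the 14.5×13 cube (188.50 mm²), the 5×6.5 cube at (4.5, 13.5) misses the remaining region (no effect); the 20.5×19 cube at (16, 3.5) misses the remaining region (no effect) — area = 188.50 mm²; the cube at (15.5, -4) (footprint 12×15) is included at this height (area 180.00 mm²); Subtracting the remaining from the first: starting from the result so far (188.50 mm²), the 12×15 cube at (15.5, -4) misses the remaining region (no effect) — area = 188.50 mm². At z = 4.75: the cube (footprint 14.5×13) is included at this height (area 188.50 mm²); the cube at (4.5, 13.5) (footprint 5×6.5) is included at this height (area 32.50 mm²); the cube at (16, 3.5) (footprint 20.5×19) is included at this height (area 389.50 mm²); Subtracting the remaining from the first: starting from the 14.5×13 cube (188.50 mm²), the 5×6.5 cube at (4.5, 13.5) misses the remaining region (no effect); the 20.5×19 cube at (16, 3.5) misses the remaining region (no effect) — area = 188.50 mm²; the cube at (15.5, -4) (footprint 12×15) is included at this height (area 180.00 mm²); After the difference (first − rest): starting from the result so far (188.50 mm²), the 12×15 cube at (15.5, -4) misses the remaining region (no effect) — area = 188.50 mm². Checking containment: the cross-section at z = 4.75 is a subset of the cross-section at z = 3.25.

entirely on top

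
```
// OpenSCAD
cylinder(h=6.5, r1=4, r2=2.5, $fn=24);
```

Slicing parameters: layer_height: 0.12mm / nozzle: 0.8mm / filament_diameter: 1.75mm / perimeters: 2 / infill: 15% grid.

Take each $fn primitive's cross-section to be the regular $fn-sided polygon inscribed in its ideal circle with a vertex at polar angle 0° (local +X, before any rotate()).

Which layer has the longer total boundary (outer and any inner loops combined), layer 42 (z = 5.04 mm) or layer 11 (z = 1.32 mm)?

layer 11 (z = 1.32 mm)

Layer 42 (z = 5.04): the cone (r1=4→r2=2.5) has section circumradius 2.837 here — a regular 24-gon (perimeter = 2·24·2.837·sin(180°/24) = 17.77 mm). So its perimeter = 17.77 mm. Layer 11 (z = 1.32): the cone contributes a regular 24-gon of circumradius 3.695 (interpolated between r1=4 and r2=2.5 at t=0.203) (perimeter = 2·24·3.695·sin(180°/24) = 23.15 mm). So its perimeter = 23.15 mm. Layer 11 is larger (23.15 vs 17.77 mm).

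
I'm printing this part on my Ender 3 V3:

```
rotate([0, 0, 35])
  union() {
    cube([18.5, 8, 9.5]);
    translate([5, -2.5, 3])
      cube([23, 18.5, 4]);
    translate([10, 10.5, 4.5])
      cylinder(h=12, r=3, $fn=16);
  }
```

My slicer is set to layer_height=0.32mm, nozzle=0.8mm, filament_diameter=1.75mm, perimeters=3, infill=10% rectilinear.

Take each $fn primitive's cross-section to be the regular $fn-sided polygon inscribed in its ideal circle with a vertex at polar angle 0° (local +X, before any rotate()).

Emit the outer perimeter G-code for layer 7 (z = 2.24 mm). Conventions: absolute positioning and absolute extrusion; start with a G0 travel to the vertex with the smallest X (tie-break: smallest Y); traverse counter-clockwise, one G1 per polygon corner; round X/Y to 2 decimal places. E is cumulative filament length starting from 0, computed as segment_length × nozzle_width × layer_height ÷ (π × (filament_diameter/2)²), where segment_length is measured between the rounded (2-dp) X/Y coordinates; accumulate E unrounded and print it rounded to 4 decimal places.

G0 X-4.59 Y6.55 Z2.24
G1 X0.00 Y0.00 E0.8513
G1 X15.15 Y10.61 E2.8198
G1 X10.57 Y17.16 E3.6705
G1 X-4.59 Y6.55 E5.6399

At z = 2.24 mm: the 18.5×8 cube contributes its full rectangle; the cube at (5, -2.5) is not intersected at this z (z outside [3, 7]); the cylinder at (10, 10.5) is absent (z outside [4.5, 16.5]); Combining (union): only the 18.5×8 cube is present, so the union is just that shape — 1 connected region; (whole slice rotated 35° about Z — lengths, areas and connectivity unchanged). The outline is a single polygon with 4 vertices. Extrusion per mm of travel: 0.8 × 0.32 / (π × 0.875²) = 0.106432. Accumulating E over each segment gives final E = 5.6399.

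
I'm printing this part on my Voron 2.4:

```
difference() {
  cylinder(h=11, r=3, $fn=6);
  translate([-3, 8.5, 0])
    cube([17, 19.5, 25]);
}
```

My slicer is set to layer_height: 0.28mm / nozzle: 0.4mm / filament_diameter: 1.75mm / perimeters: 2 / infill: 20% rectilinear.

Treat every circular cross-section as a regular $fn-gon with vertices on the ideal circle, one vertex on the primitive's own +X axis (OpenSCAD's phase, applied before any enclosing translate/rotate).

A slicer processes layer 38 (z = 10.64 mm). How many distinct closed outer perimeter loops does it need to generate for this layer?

1

At z = 10.64 mm: the cylinder: section is a regular 6-gon, circumradius r=3; the cube at (-3, 8.5) is present — its section is the full 17×19.5 rectangle; Subtracting the remaining from the first: starting from the r=3 cylinder, the 17×19.5 cube at (-3, 8.5) misses the remaining region (no effect) — 1 connected region. The result has 1 disconnected region.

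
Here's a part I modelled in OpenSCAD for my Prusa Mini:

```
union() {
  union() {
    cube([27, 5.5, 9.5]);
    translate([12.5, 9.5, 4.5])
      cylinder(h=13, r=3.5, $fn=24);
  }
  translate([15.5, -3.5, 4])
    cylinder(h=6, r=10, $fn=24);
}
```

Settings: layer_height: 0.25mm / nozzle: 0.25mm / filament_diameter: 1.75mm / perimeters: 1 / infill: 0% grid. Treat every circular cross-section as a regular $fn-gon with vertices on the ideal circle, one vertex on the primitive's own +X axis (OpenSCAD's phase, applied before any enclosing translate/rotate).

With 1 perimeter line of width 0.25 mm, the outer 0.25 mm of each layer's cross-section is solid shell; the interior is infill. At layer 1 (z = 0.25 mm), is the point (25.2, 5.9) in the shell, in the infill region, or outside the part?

At z = 0.25 mm: the cube is present — its section is the full 27×5.5 rectangle; the cylinder at (12.5, 9.5) does not reach this height (z outside [4.5, 17.5]); Combining (union): only the 27×5.5 cube is present, so the union is just that shape — 1 connected region; the cylinder at (15.5, -3.5) is absent (z outside [4, 10]); Combining (union): only the result so far is present, so the union is just that shape — 1 connected region. Overall, the cross-section is a single solid region. The nearest boundary edge runs (27.00, 5.50)→(0.00, 5.50); distance from the point to it = 0.40 mm. The point is not inside any of the regions above, so it lies outside the cross-section (0.40 mm from the nearest boundary).

outside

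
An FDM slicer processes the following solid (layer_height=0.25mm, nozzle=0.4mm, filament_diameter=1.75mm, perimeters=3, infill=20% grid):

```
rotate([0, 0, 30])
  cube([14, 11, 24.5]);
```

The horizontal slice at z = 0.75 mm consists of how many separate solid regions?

At z = 0.75 mm: the cube (footprint 14×11) is included at this height; (rotated 30° about Z; rotation is an isometry so areas/perimeters/island counts are preserved). The result has 1 disconnected region.

1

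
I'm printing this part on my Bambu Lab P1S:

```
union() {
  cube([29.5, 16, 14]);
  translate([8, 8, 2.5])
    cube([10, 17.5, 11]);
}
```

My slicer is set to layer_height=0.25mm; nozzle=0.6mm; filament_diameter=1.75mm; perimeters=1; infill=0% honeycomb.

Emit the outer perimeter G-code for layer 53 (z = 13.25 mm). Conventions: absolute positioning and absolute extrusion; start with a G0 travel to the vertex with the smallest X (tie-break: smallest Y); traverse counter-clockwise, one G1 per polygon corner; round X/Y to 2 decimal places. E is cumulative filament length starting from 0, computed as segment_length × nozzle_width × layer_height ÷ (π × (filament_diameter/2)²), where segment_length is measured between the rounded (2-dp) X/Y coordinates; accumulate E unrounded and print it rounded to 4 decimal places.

At z = 13.25 mm: the cube is present — its section is the full 29.5×16 rectangle; the 10×17.5 cube at (8, 8) contributes its full rectangle; Merging all regions: the regions partially overlap (shared area 80.00 mm²), so overlapping operands fuse into one piece — 1 connected region. The outline is a single polygon with 8 vertices. Extrusion per mm of travel: 0.6 × 0.25 / (π × 0.875²) = 0.062363. Accumulating E over each segment gives final E = 6.8599.

G0 X0.00 Y0.00 Z13.25
G1 X29.50 Y0.00 E1.8397
G1 X29.50 Y16.00 E2.8375
G1 X18.00 Y16.00 E3.5547
G1 X18.00 Y25.50 E4.1471
G1 X8.00 Y25.50 E4.7708
G1 X8.00 Y16.00 E5.3632
G1 X0.00 Y16.00 E5.8621
G1 X0.00 Y0.00 E6.8599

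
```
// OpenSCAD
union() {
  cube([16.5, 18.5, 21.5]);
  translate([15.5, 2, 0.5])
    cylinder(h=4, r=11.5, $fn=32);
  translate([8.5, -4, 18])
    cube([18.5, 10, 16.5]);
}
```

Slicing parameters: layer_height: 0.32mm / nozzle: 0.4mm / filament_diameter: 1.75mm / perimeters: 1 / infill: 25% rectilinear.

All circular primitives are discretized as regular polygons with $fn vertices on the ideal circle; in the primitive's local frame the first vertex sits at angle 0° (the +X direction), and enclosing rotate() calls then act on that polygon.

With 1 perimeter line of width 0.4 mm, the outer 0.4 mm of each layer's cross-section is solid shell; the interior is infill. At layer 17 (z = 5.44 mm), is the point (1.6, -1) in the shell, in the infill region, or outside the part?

At z = 5.44 mm: the 16.5×18.5 cube contributes its full rectangle; the cylinder at (15.5, 2) is not intersected at this z (z outside [0.5, 4.5]); the cube at (8.5, -4) does not reach this height (z outside [18, 34.5]); Taking the union: only the 16.5×18.5 cube is present, so the union is just that shape — 1 connected region. Overall, the cross-section is a single solid region. The nearest boundary edge runs (0.00, 0.00)→(16.50, 0.00); distance from the point to it = 1.00 mm. The point is not inside any of the regions above, so it lies outside the cross-section (1.00 mm from the nearest boundary).

outside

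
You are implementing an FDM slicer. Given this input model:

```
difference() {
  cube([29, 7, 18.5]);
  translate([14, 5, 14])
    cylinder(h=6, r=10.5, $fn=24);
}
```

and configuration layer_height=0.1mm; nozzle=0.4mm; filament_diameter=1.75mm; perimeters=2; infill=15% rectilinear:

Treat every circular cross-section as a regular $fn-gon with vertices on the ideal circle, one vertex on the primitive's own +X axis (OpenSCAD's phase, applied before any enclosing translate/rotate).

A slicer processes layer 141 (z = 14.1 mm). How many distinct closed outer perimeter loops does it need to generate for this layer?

2

At z = 14.1 mm: the cube (footprint 29×7) is included at this height; the r=10.5 cylinder at (14, 5) gives a regular 24-gon of circumradius 10.5 (constant along its height); Taking the first minus the rest: starting from the 29×7 cube, the r=10.5 cylinder at (14, 5) partially overlaps it — only the 141.71 mm² overlap (of its 342.42 mm²) is removed, clipping the outline — 2 connected regions. The result has 2 disconnected regions.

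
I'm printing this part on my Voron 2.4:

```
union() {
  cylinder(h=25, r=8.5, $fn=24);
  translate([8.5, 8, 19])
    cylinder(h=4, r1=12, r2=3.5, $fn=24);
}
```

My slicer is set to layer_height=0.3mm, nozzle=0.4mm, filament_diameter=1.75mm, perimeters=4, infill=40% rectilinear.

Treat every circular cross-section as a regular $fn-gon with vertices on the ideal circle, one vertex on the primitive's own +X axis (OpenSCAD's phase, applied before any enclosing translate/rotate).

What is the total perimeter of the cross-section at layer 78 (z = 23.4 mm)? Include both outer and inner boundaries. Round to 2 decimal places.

At z = 23.4 mm: the cylinder: section is a regular 24-gon, circumradius r=8.5 (perimeter = 2·24·8.500·sin(180°/24) = 53.25 mm); the cone at (8.5, 8) is absent (z outside [19, 23]); Combining (union): only the r=8.5 cylinder is present, so the union is just that shape — boundary = 53.25 mm. Overall, the cross-section is a single solid region. Total boundary length (outer) = 53.25 mm.

53.25 mm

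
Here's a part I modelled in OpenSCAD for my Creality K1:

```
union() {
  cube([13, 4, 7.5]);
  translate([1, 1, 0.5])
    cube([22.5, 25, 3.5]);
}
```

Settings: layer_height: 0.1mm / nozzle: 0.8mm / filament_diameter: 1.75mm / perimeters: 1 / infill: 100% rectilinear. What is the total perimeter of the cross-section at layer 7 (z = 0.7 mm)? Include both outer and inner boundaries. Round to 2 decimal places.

At z = 0.7 mm: the cube (footprint 13×4) is included at this height (perimeter 34.00 mm); the cube at (1, 1) is present — its section is the full 22.5×25 rectangle (perimeter 95.00 mm); Merging all regions: the regions partially overlap (shared area 36.00 mm²), so the edge portions inside another operand are dropped and the merged outline is re-measured after clipping — boundary = 99.00 mm. Overall, the cross-section is a single solid region. Total boundary length (outer) = 99.00 mm.

99.00 mm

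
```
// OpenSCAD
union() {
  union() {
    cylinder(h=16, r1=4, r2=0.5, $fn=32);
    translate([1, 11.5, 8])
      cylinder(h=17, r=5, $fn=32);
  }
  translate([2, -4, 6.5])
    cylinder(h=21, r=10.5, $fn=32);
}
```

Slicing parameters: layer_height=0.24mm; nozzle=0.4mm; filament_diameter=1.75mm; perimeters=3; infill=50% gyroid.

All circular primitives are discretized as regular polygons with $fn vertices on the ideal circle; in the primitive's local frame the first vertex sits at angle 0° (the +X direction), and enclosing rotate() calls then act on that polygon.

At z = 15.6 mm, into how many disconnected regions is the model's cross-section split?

At z = 15.6 mm: the cone (r1=4→r2=0.5) has section circumradius 0.587 here — a regular 32-gon; the cylinder at (1, 11.5): section is a regular 32-gon, circumradius r=5; Combining (union): the 2 present regions are separate (no shared area or edge), so areas and boundary lengths simply add and each stays a separate island — 2 connected regions; the cylinder at (2, -4): section is a regular 32-gon, circumradius r=10.5; Combining (union): the regions partially overlap (shared area 1.08 mm²), so overlapping operands fuse into one piece — 2 connected regions. The result has 2 disconnected regions.

2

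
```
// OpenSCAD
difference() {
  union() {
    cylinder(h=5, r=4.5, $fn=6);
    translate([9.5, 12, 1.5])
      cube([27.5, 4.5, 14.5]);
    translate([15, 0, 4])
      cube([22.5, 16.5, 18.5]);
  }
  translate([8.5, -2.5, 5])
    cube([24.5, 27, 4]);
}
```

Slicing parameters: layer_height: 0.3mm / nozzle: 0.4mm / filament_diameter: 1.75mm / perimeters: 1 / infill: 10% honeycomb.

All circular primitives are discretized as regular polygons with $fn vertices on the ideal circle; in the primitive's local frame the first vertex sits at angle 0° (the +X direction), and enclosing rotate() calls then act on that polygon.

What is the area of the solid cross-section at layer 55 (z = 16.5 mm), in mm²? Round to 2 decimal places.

371.25 mm²

At z = 16.5 mm: the cylinder does not reach this height (z outside [0, 5]); the cube at (9.5, 12) is not intersected at this z (z outside [1.5, 16]); the cube at (15, 0) is present — its section is the full 22.5×16.5 rectangle (area 371.25 mm²); Combining (union): only the 22.5×16.5 cube at (15, 0) is present, so the union is just that shape — area = 371.25 mm²; the cube at (8.5, -2.5) is not intersected at this z (z outside [5, 9]); Subtracting the remaining from the first: none of the subtracted shapes is present at this height, so that combined region is unchanged — area = 371.25 mm². Overall, the cross-section is a single solid region. Net area = 371.25 mm².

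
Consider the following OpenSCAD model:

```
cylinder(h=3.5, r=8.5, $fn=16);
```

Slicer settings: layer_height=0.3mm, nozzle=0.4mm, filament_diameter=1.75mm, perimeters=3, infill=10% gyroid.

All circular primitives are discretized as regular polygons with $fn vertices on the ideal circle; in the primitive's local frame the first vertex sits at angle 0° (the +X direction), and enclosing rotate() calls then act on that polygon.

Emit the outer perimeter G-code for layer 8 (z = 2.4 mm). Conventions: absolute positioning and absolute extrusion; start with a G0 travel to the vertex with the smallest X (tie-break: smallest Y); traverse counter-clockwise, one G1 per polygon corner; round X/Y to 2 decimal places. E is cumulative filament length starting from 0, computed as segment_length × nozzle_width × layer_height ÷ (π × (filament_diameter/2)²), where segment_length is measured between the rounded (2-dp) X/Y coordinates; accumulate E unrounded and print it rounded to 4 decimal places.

At z = 2.4 mm: the cylinder: section is a regular 16-gon, circumradius r=8.5. The outline is a single polygon with 16 vertices. Extrusion per mm of travel: 0.4 × 0.3 / (π × 0.875²) = 0.049890. Accumulating E over each segment gives final E = 2.6468.

G0 X-8.50 Y0.00 Z2.40
G1 X-7.85 Y-3.25 E0.1654
G1 X-6.01 Y-6.01 E0.3308
G1 X-3.25 Y-7.85 E0.4963
G1 X0.00 Y-8.50 E0.6617
G1 X3.25 Y-7.85 E0.8270
G1 X6.01 Y-6.01 E0.9925
G1 X7.85 Y-3.25 E1.1580
G1 X8.50 Y0.00 E1.3234
G1 X7.85 Y3.25 E1.4887
G1 X6.01 Y6.01 E1.6542
G1 X3.25 Y7.85 E1.8197
G1 X0.00 Y8.50 E1.9851
G1 X-3.25 Y7.85 E2.1504
G1 X-6.01 Y6.01 E2.3159
G1 X-7.85 Y3.25 E2.4814
G1 X-8.50 Y0.00 E2.6468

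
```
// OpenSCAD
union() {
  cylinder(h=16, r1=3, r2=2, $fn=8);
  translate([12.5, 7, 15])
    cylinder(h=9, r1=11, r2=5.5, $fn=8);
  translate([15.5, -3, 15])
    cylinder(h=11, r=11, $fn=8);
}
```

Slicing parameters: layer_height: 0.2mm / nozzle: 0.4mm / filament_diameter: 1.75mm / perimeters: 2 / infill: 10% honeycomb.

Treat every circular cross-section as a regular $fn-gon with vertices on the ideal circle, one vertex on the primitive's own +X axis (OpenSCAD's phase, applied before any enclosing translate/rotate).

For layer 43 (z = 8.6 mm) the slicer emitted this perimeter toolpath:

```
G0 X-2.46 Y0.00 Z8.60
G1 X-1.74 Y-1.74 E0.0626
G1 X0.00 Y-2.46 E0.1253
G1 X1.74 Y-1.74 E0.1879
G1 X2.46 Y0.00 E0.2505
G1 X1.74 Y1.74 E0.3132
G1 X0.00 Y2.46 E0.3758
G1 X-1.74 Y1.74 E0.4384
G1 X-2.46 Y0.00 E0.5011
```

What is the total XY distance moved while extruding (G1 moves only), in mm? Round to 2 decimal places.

15.06 mm

Sum the Euclidean lengths of each G1 segment: total = 15.06 mm.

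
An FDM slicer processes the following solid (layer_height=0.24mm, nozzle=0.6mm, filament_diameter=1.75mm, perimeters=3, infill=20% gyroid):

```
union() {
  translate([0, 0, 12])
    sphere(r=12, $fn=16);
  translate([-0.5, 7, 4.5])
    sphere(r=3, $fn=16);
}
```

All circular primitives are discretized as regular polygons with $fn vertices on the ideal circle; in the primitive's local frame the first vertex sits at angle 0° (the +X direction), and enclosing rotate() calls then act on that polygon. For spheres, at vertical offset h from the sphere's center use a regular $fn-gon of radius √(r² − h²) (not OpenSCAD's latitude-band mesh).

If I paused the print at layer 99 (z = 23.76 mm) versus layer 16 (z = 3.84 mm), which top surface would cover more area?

Layer 99 (z = 23.76): the sphere: section is a regular 16-gon, circumradius = √(r²−h²) = √(12²−11.76²) = 2.388 (area = (16/2)·2.388²·sin(360°/16) = 17.46 mm²); the sphere at (-0.5, 7) does not reach this height (|z−center|=19.260 > r=3); Taking the union: only the r=12 sphere is present, so the union is just that shape — area = 17.46 mm². So its area = 17.46 mm². Layer 16 (z = 3.84): the r=12 sphere slices to a regular 16-gon of circumradius 8.799 (√(r²−h²) with h=8.16 from center) (area = (16/2)·8.799²·sin(360°/16) = 237.00 mm²); the r=3 sphere at (-0.5, 7) contributes a regular 16-gon of circumradius √(3²−0.66²) = 2.926 (area = (16/2)·2.926²·sin(360°/16) = 26.22 mm²); Taking the union: the regions partially overlap — summed areas 263.22 mm² minus the doubly-counted overlap 21.56 mm² gives 241.66 mm² — area = 241.66 mm². So its area = 241.66 mm². Layer 16 is larger (241.66 vs 17.46 mm²).

layer 16 (z = 3.84 mm)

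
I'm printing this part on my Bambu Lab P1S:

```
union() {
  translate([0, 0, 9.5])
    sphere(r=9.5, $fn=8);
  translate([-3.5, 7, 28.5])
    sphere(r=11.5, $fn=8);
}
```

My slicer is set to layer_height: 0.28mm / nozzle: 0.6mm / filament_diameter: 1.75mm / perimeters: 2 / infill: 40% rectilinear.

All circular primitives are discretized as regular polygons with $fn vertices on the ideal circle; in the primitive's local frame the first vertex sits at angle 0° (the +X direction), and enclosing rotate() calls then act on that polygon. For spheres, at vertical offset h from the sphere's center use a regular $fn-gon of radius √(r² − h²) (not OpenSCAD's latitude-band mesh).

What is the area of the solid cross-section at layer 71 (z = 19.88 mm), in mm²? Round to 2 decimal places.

163.89 mm²

At z = 19.88 mm: the sphere does not reach this height (|z−center|=10.380 > r=9.5); the sphere at (-3.5, 7): section is a regular 8-gon, circumradius = √(r²−h²) = √(11.5²−8.62²) = 7.612 (area = (8/2)·7.612²·sin(360°/8) = 163.89 mm²); Taking the union: only the r=11.5 sphere at (-3.5, 7) is present, so the union is just that shape — area = 163.89 mm². Overall, the cross-section is a single solid region. Net area = 163.89 mm².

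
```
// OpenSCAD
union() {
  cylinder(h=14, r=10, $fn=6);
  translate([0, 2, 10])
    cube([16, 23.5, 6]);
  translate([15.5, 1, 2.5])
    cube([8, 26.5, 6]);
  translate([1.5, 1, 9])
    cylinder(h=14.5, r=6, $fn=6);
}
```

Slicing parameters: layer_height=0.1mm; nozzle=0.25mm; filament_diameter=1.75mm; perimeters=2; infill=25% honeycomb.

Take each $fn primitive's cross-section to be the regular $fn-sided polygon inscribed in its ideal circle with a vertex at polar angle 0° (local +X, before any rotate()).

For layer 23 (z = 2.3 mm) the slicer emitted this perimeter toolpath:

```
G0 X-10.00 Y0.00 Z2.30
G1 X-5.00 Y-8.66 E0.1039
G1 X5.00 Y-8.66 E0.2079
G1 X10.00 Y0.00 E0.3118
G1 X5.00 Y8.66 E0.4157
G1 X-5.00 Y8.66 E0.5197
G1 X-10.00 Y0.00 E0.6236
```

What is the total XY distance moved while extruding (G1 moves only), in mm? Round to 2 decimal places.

60.00 mm

Sum the Euclidean lengths of each G1 segment: total = 60.00 mm.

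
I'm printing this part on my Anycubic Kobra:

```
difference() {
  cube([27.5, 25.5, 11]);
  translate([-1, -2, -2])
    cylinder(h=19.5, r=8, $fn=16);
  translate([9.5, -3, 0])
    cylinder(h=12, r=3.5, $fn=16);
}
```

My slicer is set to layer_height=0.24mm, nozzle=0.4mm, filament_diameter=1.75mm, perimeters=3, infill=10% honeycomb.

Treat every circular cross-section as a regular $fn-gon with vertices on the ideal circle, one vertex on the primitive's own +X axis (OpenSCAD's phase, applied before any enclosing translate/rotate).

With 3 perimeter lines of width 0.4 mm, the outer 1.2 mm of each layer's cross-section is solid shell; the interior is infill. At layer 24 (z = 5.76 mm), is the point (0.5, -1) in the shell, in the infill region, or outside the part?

outside

At z = 5.76 mm: the cube is present — its section is the full 27.5×25.5 rectangle; the r=8 cylinder at (-1, -2) contributes a regular 16-gon of circumradius 8; the r=3.5 cylinder at (9.5, -3) contributes a regular 16-gon of circumradius 3.5; Subtracting the remaining from the first: starting from the 27.5×25.5 cube, the r=8 cylinder at (-1, -2) partially overlaps it — only the 27.48 mm² overlap (of its 195.93 mm²) is removed, clipping the outline; the r=3.5 cylinder at (9.5, -3) partially overlaps it — only the 1.06 mm² overlap (of its 37.50 mm²) is removed, clipping the outline — 1 connected region. Overall, the cross-section is a single solid region. The nearest boundary edge runs (6.39, 1.06)→(4.66, 3.66); distance from the point to it = 6.04 mm. The point is not inside any of the regions above, so it lies outside the cross-section (6.04 mm from the nearest boundary).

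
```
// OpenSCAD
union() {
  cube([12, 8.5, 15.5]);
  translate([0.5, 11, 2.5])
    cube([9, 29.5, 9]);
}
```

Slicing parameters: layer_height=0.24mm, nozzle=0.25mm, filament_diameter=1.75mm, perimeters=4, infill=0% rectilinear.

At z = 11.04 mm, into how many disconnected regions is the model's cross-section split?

2

At z = 11.04 mm: the 12×8.5 cube contributes its full rectangle; the cube at (0.5, 11) is present — its section is the full 9×29.5 rectangle; Combining (union): the 2 present regions are separate (no shared area or edge), so areas and boundary lengths simply add and each stays a separate island — 2 connected regions. The result has 2 disconnected regions.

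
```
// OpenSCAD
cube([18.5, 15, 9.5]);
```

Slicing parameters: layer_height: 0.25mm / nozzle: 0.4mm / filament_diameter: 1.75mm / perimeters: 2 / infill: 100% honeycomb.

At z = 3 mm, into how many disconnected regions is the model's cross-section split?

1

At z = 3 mm: the cube (footprint 18.5×15) is included at this height. The result has 1 disconnected region.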